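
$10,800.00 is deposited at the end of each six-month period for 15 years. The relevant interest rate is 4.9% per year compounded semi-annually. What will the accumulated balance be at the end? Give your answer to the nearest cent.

This is an ordinary annuity: 30 deposits of $10,800.00 at the end of each six-month period.
Periodic rate r = 0.049/2 per half-year; n is counted in half-years.
FV = PMT × [((1+r)^n − 1)/r] = 10,800 × [(1+r)^30 − 1] / r = $470,389.64

$470,389.64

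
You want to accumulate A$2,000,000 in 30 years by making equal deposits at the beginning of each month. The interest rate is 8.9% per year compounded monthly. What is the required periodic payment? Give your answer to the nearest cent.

Level annuity due; solve FV = PMT × [((1+r)^n − 1)/r] × (1+r) for PMT.
Periodic rate r = 0.089/12 per month; n is counted in months.
With n = 360: PMT = 2,000,000 / ([((1+r)^n − 1)/r] × (1+r)) = A$1,107.21

A$1,107.21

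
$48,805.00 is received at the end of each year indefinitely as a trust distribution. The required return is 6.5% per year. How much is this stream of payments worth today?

Periodic rate r = 0.065 per year.
Level perpetuity: PV = PMT / r = 48,805 / (0.065) = $750,846.15.

$750,846.15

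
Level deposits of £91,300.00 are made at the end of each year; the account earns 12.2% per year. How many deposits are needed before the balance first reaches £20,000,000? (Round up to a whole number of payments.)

Periodic rate r = 0.122 per year.
Ordinary annuity FV: 20,000,000 = 91,300 × [((1+r)^n − 1)/r].
(1+r)^n = 1 + 20,000,000 × r / 91,300, so n = ln(1 + 20,000,000·r/91,300) / ln(1+r) = 28.86.
Round up to a whole number of payments: n = 29.

29 payments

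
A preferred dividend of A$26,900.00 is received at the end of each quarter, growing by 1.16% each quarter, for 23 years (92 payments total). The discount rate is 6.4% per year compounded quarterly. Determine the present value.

A$2,012,634.43

Periodic rate r = 0.064/4 per quarter; n is counted in quarters.
Growing ordinary annuity: PV = PMT₁ × [1 − ((1+g)/(1+r))^n] / (r − g) = 26,900 × [1 − ((1+0.0116)/(1+r))^92] / (r − 0.0116) = A$2,012,634.43.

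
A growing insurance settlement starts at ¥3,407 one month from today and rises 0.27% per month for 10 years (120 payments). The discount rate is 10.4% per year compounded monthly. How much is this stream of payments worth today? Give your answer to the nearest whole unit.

Periodic rate r = 0.104/12 per month; n is counted in months.
Growing ordinary annuity: PV = PMT₁ × [1 − ((1+g)/(1+r))^n] / (r − g) = 3,407 × [1 − ((1+0.0027)/(1+r))^120] / (r − 0.0027) = ¥290,823.

¥290,823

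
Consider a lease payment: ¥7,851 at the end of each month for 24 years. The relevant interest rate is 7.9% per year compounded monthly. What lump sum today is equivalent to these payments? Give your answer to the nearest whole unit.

This is an ordinary annuity: 288 payments of ¥7,851 at the end of each month.
Periodic rate r = 0.079/12 per month; n is counted in months.
PV = PMT × [(1 − (1+r)^−n)/r] = 7,851 × [1 − (1+r)^−288] / r = ¥1,012,357

¥1,012,357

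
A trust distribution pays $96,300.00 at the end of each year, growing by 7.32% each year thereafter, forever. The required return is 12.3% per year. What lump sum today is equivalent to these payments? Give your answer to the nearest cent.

Periodic rate r = 0.123 per year.
Growing perpetuity (Gordon): PV = PMT₁ / (r − g) = 96,300 / (r − 0.0732) = $1,933,734.94.

$1,933,734.94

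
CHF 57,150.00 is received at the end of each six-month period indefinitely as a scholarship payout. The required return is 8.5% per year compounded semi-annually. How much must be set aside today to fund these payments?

Periodic rate r = 0.085/2 per half-year.
Level perpetuity: PV = PMT / r = 57,150 / (0.085/2) = CHF 1,344,705.88.

CHF 1,344,705.88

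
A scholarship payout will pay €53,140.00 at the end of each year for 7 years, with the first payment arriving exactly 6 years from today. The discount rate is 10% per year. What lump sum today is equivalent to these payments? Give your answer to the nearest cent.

€160,637.17

Ordinary annuity of 7 payments, first payment at period 6.
Periodic rate r = 0.1 per year.
The ordinary-annuity PV formula values the stream one period before the first payment (period 5); discount that back 5 periods:
PV₀ = 53,140 × [1 − (1+r)^−7] / r × (1+r)^−5 = €160,637.17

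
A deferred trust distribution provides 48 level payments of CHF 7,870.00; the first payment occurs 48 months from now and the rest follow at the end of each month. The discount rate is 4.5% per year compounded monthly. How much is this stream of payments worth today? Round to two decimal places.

Ordinary annuity of 48 payments, first payment at period 48.
Periodic rate r = 0.045/12 per month; n is counted in months.
The ordinary-annuity PV formula values the stream one period before the first payment (period 47); discount that back 47 periods:
PV₀ = 7,870 × [1 − (1+r)^−48] / r × (1+r)^−47 = CHF 289,449.13

CHF 289,449.13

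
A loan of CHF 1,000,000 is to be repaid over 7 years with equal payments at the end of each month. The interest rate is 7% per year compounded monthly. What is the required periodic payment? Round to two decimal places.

CHF 15,092.68

Level ordinary annuity; solve PV = PMT × [(1 − (1+r)^−n)/r] for PMT.
Periodic rate r = 0.07/12 per month; n is counted in months.
With n = 84: PMT = 1,000,000 / ([(1 − (1+r)^−n)/r]) = CHF 15,092.68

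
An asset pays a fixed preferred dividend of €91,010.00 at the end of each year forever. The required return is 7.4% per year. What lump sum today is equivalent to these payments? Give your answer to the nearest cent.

€1,229,864.86

Periodic rate r = 0.074 per year.
Level perpetuity: PV = PMT / r = 91,010 / (0.074) = €1,229,864.86.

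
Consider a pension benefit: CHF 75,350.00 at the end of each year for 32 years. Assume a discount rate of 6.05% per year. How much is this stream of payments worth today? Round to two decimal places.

CHF 1,055,352.69

This is an ordinary annuity: 32 payments of CHF 75,350.00 at the end of each year.
Periodic rate r = 0.0605 per year.
PV = PMT × [(1 − (1+r)^−n)/r] = 75,350 × [1 − (1+r)^−32] / r = CHF 1,055,352.69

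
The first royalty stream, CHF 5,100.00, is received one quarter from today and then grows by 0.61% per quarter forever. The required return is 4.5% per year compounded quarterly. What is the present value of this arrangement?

CHF 990,291.26

Periodic rate r = 0.045/4 per quarter.
Growing perpetuity (Gordon): PV = PMT₁ / (r − g) = 5,100 / (r − 0.0061) = CHF 990,291.26.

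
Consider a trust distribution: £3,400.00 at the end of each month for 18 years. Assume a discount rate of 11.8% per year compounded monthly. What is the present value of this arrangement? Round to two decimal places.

This is an ordinary annuity: 216 payments of £3,400.00 at the end of each month.
Periodic rate r = 0.118/12 per month; n is counted in months.
PV = PMT × [(1 − (1+r)^−n)/r] = 3,400 × [1 − (1+r)^−216] / r = £303,994.83

£303,994.83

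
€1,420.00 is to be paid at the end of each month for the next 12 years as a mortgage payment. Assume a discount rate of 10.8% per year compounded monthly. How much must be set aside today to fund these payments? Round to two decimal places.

€114,354.97

This is an ordinary annuity: 144 payments of €1,420.00 at the end of each month.
Periodic rate r = 0.108/12 per month; n is counted in months.
PV = PMT × [(1 − (1+r)^−n)/r] = 1,420 × [1 − (1+r)^−144] / r = €114,354.97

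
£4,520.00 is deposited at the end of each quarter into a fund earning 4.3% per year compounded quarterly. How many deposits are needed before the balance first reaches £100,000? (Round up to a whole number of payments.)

20 payments

Periodic rate r = 0.043/4 per quarter; n is counted in quarters.
Ordinary annuity FV: 100,000 = 4,520 × [((1+r)^n − 1)/r].
(1+r)^n = 1 + 100,000 × r / 4,520, so n = ln(1 + 100,000·r/4,520) / ln(1+r) = 19.95.
Round up to a whole number of payments: n = 20.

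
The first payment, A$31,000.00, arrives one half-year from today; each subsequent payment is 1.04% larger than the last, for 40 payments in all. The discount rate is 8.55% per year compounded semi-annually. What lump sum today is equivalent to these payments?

A$686,616.89

Periodic rate r = 0.0855/2 per half-year; n is counted in half-years.
Growing ordinary annuity: PV = PMT₁ × [1 − ((1+g)/(1+r))^n] / (r − g) = 31,000 × [1 − ((1+0.0104)/(1+r))^40] / (r − 0.0104) = A$686,616.89.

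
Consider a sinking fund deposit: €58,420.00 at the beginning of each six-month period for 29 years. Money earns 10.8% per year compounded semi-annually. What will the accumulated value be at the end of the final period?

€22,945,681.15

This is an annuity due: 58 deposits of €58,420.00 at the beginning of each six-month period.
Periodic rate r = 0.108/2 per half-year; n is counted in half-years.
FV = PMT × [((1+r)^n − 1)/r] × (1+r) = 58,420 × [(1+r)^58 − 1] / r × (1+r) = €22,945,681.15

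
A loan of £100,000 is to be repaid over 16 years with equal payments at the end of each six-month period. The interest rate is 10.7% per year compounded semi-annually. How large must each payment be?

£6,594.08

Level ordinary annuity; solve PV = PMT × [(1 − (1+r)^−n)/r] for PMT.
Periodic rate r = 0.107/2 per half-year; n is counted in half-years.
With n = 32: PMT = 100,000 / ([(1 − (1+r)^−n)/r]) = £6,594.08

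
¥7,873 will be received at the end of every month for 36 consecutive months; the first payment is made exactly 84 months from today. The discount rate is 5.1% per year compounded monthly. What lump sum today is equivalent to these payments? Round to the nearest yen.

Ordinary annuity of 36 payments, first payment at period 84.
Periodic rate r = 0.051/12 per month; n is counted in months.
The ordinary-annuity PV formula values the stream one period before the first payment (period 83); discount that back 83 periods:
PV₀ = 7,873 × [1 − (1+r)^−36] / r × (1+r)^−83 = ¥184,466

¥184,466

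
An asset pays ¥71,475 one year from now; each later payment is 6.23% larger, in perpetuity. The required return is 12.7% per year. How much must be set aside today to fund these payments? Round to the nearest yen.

Periodic rate r = 0.127 per year.
Growing perpetuity (Gordon): PV = PMT₁ / (r − g) = 71,475 / (r − 0.0623) = ¥1,104,714.

¥1,104,714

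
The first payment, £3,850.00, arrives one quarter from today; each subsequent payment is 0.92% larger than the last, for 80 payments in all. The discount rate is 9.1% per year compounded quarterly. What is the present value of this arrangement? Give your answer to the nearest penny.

£186,377.22

Periodic rate r = 0.091/4 per quarter; n is counted in quarters.
Growing ordinary annuity: PV = PMT₁ × [1 − ((1+g)/(1+r))^n] / (r − g) = 3,850 × [1 − ((1+0.0092)/(1+r))^80] / (r − 0.0092) = £186,377.22.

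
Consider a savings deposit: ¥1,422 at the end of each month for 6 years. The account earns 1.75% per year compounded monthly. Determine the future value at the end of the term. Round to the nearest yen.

¥107,869

This is an ordinary annuity: 72 deposits of ¥1,422 at the end of each month.
Periodic rate r = 0.0175/12 per month; n is counted in months.
FV = PMT × [((1+r)^n − 1)/r] = 1,422 × [(1+r)^72 − 1] / r = ¥107,869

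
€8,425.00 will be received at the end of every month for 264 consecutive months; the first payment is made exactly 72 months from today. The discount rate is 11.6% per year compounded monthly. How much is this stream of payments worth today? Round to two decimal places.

Ordinary annuity of 264 payments, first payment at period 72.
Periodic rate r = 0.116/12 per month; n is counted in months.
The ordinary-annuity PV formula values the stream one period before the first payment (period 71); discount that back 71 periods:
PV₀ = 8,425 × [1 − (1+r)^−264] / r × (1+r)^−71 = €405,477.68

€405,477.68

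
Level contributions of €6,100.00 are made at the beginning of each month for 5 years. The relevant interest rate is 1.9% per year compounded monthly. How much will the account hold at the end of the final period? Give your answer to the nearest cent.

This is an annuity due: 60 deposits of €6,100.00 at the beginning of each month.
Periodic rate r = 0.019/12 per month; n is counted in months.
FV = PMT × [((1+r)^n − 1)/r] × (1+r) = 6,100 × [(1+r)^60 − 1] / r × (1+r) = €384,237.99

€384,237.99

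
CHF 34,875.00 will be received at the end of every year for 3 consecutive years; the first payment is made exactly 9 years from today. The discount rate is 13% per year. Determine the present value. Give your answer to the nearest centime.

Ordinary annuity of 3 payments, first payment at period 9.
Periodic rate r = 0.13 per year.
The ordinary-annuity PV formula values the stream one period before the first payment (period 8); discount that back 8 periods:
PV₀ = 34,875 × [1 − (1+r)^−3] / r × (1+r)^−8 = CHF 30,974.96

CHF 30,974.96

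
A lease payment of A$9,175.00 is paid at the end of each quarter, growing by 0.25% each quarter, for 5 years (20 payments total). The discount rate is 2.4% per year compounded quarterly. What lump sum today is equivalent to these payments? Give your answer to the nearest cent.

A$176,500.76

Periodic rate r = 0.024/4 per quarter; n is counted in quarters.
Growing ordinary annuity: PV = PMT₁ × [1 − ((1+g)/(1+r))^n] / (r − g) = 9,175 × [1 − ((1+0.0025)/(1+r))^20] / (r − 0.0025) = A$176,500.76.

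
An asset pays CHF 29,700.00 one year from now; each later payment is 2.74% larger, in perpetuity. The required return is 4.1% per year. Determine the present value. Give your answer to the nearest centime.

CHF 2,183,823.53

Periodic rate r = 0.041 per year.
Growing perpetuity (Gordon): PV = PMT₁ / (r − g) = 29,700 / (r − 0.0274) = CHF 2,183,823.53.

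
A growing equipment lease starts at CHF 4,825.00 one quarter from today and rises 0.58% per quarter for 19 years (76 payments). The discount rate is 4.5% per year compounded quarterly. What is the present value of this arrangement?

Periodic rate r = 0.045/4 per quarter; n is counted in quarters.
Growing ordinary annuity: PV = PMT₁ × [1 − ((1+g)/(1+r))^n] / (r − g) = 4,825 × [1 − ((1+0.0058)/(1+r))^76] / (r − 0.0058) = CHF 298,188.55.

CHF 298,188.55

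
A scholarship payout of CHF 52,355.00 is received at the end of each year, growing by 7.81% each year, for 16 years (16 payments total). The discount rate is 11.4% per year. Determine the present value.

Periodic rate r = 0.114 per year.
Growing ordinary annuity: PV = PMT₁ × [1 − ((1+g)/(1+r))^n] / (r − g) = 52,355 × [1 − ((1+0.0781)/(1+r))^16] / (r − 0.0781) = CHF 594,890.23.

CHF 594,890.23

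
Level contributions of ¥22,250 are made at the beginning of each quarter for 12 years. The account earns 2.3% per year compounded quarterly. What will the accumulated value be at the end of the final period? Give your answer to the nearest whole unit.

¥1,232,953

This is an annuity due: 48 deposits of ¥22,250 at the beginning of each quarter.
Periodic rate r = 0.023/4 per quarter; n is counted in quarters.
FV = PMT × [((1+r)^n − 1)/r] × (1+r) = 22,250 × [(1+r)^48 − 1] / r × (1+r) = ¥1,232,953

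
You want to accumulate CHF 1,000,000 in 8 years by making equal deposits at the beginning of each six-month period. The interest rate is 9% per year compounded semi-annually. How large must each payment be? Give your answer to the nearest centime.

Level annuity due; solve FV = PMT × [((1+r)^n − 1)/r] × (1+r) for PMT.
Periodic rate r = 0.09/2 per half-year; n is counted in half-years.
With n = 16: PMT = 1,000,000 / ([((1+r)^n − 1)/r] × (1+r)) = CHF 42,119.97

CHF 42,119.97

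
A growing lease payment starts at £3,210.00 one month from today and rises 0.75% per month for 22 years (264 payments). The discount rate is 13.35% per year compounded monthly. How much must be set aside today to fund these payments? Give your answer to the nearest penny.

Periodic rate r = 0.1335/12 per month; n is counted in months.
Growing ordinary annuity: PV = PMT₁ × [1 − ((1+g)/(1+r))^n] / (r − g) = 3,210 × [1 − ((1+0.0075)/(1+r))^264] / (r − 0.0075) = £542,424.52.

£542,424.52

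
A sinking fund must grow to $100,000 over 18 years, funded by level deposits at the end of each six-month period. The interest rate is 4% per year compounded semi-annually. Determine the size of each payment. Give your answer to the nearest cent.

Level ordinary annuity; solve FV = PMT × [((1+r)^n − 1)/r] for PMT.
Periodic rate r = 0.04/2 per half-year; n is counted in half-years.
With n = 36: PMT = 100,000 / ([((1+r)^n − 1)/r]) = $1,923.29

$1,923.29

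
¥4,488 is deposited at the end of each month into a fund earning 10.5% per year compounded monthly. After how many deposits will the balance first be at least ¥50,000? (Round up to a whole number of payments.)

11 payments

Periodic rate r = 0.105/12 per month; n is counted in months.
Ordinary annuity FV: 50,000 = 4,488 × [((1+r)^n − 1)/r].
(1+r)^n = 1 + 50,000 × r / 4,488, so n = ln(1 + 50,000·r/4,488) / ln(1+r) = 10.68.
Round up to a whole number of payments: n = 11.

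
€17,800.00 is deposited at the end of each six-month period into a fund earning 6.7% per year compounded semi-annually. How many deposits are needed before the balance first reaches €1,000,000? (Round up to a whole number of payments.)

Periodic rate r = 0.067/2 per half-year; n is counted in half-years.
Ordinary annuity FV: 1,000,000 = 17,800 × [((1+r)^n − 1)/r].
(1+r)^n = 1 + 1,000,000 × r / 17,800, so n = ln(1 + 1,000,000·r/17,800) / ln(1+r) = 32.12.
Round up to a whole number of payments: n = 33.

33 payments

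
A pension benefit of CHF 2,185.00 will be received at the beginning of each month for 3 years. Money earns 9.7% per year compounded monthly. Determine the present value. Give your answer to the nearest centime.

CHF 68,562.11

This is an annuity due: 36 payments of CHF 2,185.00 at the beginning of each month.
Periodic rate r = 0.097/12 per month; n is counted in months.
PV = PMT × [(1 − (1+r)^−n)/r] × (1+r) = 2,185 × [1 − (1+r)^−36] / r × (1+r) = CHF 68,562.11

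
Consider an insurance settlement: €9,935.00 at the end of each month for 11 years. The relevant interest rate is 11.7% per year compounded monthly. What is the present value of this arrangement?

€735,878.52

This is an ordinary annuity: 132 payments of €9,935.00 at the end of each month.
Periodic rate r = 0.117/12 per month; n is counted in months.
PV = PMT × [(1 − (1+r)^−n)/r] = 9,935 × [1 − (1+r)^−132] / r = €735,878.52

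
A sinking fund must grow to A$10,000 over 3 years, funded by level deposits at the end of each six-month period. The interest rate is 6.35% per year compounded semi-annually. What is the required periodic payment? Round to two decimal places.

Level ordinary annuity; solve FV = PMT × [((1+r)^n − 1)/r] for PMT.
Periodic rate r = 0.0635/2 per half-year; n is counted in half-years.
With n = 6: PMT = 10,000 / ([((1+r)^n − 1)/r]) = A$1,539.20

A$1,539.20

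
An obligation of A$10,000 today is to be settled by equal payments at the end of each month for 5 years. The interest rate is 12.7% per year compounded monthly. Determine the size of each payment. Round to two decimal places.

Level ordinary annuity; solve PV = PMT × [(1 − (1+r)^−n)/r] for PMT.
Periodic rate r = 0.127/12 per month; n is counted in months.
With n = 60: PMT = 10,000 / ([(1 − (1+r)^−n)/r]) = A$226.00

A$226.00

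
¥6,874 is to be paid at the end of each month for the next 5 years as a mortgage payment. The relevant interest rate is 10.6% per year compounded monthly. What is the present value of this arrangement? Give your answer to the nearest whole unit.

¥319,076

This is an ordinary annuity: 60 payments of ¥6,874 at the end of each month.
Periodic rate r = 0.106/12 per month; n is counted in months.
PV = PMT × [(1 − (1+r)^−n)/r] = 6,874 × [1 − (1+r)^−60] / r = ¥319,076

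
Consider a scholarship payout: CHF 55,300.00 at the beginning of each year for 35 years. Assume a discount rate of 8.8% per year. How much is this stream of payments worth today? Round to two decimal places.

CHF 647,993.32

This is an annuity due: 35 payments of CHF 55,300.00 at the beginning of each year.
Periodic rate r = 0.088 per year.
PV = PMT × [(1 − (1+r)^−n)/r] × (1+r) = 55,300 × [1 − (1+r)^−35] / r × (1+r) = CHF 647,993.32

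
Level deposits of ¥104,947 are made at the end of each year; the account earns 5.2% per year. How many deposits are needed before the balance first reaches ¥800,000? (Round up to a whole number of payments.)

7 payments

Periodic rate r = 0.052 per year.
Ordinary annuity FV: 800,000 = 104,947 × [((1+r)^n − 1)/r].
(1+r)^n = 1 + 800,000 × r / 104,947, so n = ln(1 + 800,000·r/104,947) / ln(1+r) = 6.59.
Round up to a whole number of payments: n = 7.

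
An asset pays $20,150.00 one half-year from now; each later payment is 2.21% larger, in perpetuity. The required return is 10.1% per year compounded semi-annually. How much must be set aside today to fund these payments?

Periodic rate r = 0.101/2 per half-year.
Growing perpetuity (Gordon): PV = PMT₁ / (r − g) = 20,150 / (r − 0.0221) = $709,507.04.

$709,507.04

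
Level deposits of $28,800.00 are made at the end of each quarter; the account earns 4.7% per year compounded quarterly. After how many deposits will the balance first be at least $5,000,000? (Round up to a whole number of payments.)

96 payments

Periodic rate r = 0.047/4 per quarter; n is counted in quarters.
Ordinary annuity FV: 5,000,000 = 28,800 × [((1+r)^n − 1)/r].
(1+r)^n = 1 + 5,000,000 × r / 28,800, so n = ln(1 + 5,000,000·r/28,800) / ln(1+r) = 95.18.
Round up to a whole number of payments: n = 96.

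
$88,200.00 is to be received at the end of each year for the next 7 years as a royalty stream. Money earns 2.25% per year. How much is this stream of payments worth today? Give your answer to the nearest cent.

$565,383.72

This is an ordinary annuity: 7 payments of $88,200.00 at the end of each year.
Periodic rate r = 0.0225 per year.
PV = PMT × [(1 − (1+r)^−n)/r] = 88,200 × [1 − (1+r)^−7] / r = $565,383.72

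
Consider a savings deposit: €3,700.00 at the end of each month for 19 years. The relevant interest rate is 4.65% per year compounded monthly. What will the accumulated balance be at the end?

€1,351,312.02

This is an ordinary annuity: 228 deposits of €3,700.00 at the end of each month.
Periodic rate r = 0.0465/12 per month; n is counted in months.
FV = PMT × [((1+r)^n − 1)/r] = 3,700 × [(1+r)^228 − 1] / r = €1,351,312.02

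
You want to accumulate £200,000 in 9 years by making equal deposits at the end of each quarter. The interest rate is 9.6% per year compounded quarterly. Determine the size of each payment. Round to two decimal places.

Level ordinary annuity; solve FV = PMT × [((1+r)^n − 1)/r] for PMT.
Periodic rate r = 0.096/4 per quarter; n is counted in quarters.
With n = 36: PMT = 200,000 / ([((1+r)^n − 1)/r]) = £3,559.40

£3,559.40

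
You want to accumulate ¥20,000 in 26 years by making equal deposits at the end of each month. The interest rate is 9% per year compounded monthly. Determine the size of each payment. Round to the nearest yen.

¥16

Level ordinary annuity; solve FV = PMT × [((1+r)^n − 1)/r] for PMT.
Periodic rate r = 0.09/12 per month; n is counted in months.
With n = 312: PMT = 20,000 / ([((1+r)^n − 1)/r]) = ¥16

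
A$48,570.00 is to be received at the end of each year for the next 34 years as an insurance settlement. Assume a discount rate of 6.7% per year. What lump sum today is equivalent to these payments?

A$644,996.62

This is an ordinary annuity: 34 payments of A$48,570.00 at the end of each year.
Periodic rate r = 0.067 per year.
PV = PMT × [(1 − (1+r)^−n)/r] = 48,570 × [1 − (1+r)^−34] / r = A$644,996.62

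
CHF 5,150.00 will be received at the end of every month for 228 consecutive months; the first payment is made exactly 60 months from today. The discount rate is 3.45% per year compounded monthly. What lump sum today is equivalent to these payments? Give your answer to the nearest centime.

Ordinary annuity of 228 payments, first payment at period 60.
Periodic rate r = 0.0345/12 per month; n is counted in months.
The ordinary-annuity PV formula values the stream one period before the first payment (period 59); discount that back 59 periods:
PV₀ = 5,150 × [1 − (1+r)^−228] / r × (1+r)^−59 = CHF 726,351.36

CHF 726,351.36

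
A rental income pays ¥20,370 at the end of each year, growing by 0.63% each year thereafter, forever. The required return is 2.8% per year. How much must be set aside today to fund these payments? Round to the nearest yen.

¥938,710

Periodic rate r = 0.028 per year.
Growing perpetuity (Gordon): PV = PMT₁ / (r − g) = 20,370 / (r − 0.0063) = ¥938,710.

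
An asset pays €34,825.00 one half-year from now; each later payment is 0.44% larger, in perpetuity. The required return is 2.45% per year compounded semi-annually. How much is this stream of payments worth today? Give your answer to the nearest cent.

€4,436,305.73

Periodic rate r = 0.0245/2 per half-year.
Growing perpetuity (Gordon): PV = PMT₁ / (r − g) = 34,825 / (r − 0.0044) = €4,436,305.73.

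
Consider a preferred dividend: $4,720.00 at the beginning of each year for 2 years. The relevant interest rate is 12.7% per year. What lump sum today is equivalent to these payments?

This is an annuity due: 2 payments of $4,720.00 at the beginning of each year.
Periodic rate r = 0.127 per year.
PV = PMT × [(1 − (1+r)^−n)/r] × (1+r) = 4,720 × [1 − (1+r)^−2] / r × (1+r) = $8,908.11

$8,908.11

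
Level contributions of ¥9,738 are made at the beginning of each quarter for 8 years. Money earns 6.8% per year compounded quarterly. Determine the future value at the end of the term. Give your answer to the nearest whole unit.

¥416,546

This is an annuity due: 32 deposits of ¥9,738 at the beginning of each quarter.
Periodic rate r = 0.068/4 per quarter; n is counted in quarters.
FV = PMT × [((1+r)^n − 1)/r] × (1+r) = 9,738 × [(1+r)^32 − 1] / r × (1+r) = ¥416,546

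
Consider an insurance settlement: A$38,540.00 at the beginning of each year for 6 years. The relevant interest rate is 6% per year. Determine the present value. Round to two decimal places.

This is an annuity due: 6 payments of A$38,540.00 at the beginning of each year.
Periodic rate r = 0.06 per year.
PV = PMT × [(1 − (1+r)^−n)/r] × (1+r) = 38,540 × [1 − (1+r)^−6] / r × (1+r) = A$200,884.50

A$200,884.50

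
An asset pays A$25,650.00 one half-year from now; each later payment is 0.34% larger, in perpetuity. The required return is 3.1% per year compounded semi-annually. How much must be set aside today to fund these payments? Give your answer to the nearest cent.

A$2,119,834.71

Periodic rate r = 0.031/2 per half-year.
Growing perpetuity (Gordon): PV = PMT₁ / (r − g) = 25,650 / (r − 0.0034) = A$2,119,834.71.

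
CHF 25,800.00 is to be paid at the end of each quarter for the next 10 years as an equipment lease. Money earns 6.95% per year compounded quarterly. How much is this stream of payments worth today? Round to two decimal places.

CHF 739,383.87

This is an ordinary annuity: 40 payments of CHF 25,800.00 at the end of each quarter.
Periodic rate r = 0.0695/4 per quarter; n is counted in quarters.
PV = PMT × [(1 − (1+r)^−n)/r] = 25,800 × [1 − (1+r)^−40] / r = CHF 739,383.87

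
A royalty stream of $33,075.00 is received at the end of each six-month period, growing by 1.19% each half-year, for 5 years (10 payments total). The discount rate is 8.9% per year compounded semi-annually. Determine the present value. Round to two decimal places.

Periodic rate r = 0.089/2 per half-year; n is counted in half-years.
Growing ordinary annuity: PV = PMT₁ × [1 − ((1+g)/(1+r))^n] / (r − g) = 33,075 × [1 − ((1+0.0119)/(1+r))^10] / (r − 0.0119) = $275,690.79.

$275,690.79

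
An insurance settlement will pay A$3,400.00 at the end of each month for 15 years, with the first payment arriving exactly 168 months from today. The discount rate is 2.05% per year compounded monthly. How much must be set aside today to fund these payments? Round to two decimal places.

A$395,892.09

Ordinary annuity of 180 payments, first payment at period 168.
Periodic rate r = 0.0205/12 per month; n is counted in months.
The ordinary-annuity PV formula values the stream one period before the first payment (period 167); discount that back 167 periods:
PV₀ = 3,400 × [1 − (1+r)^−180] / r × (1+r)^−167 = A$395,892.09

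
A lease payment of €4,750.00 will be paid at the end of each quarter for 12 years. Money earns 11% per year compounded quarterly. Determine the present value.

This is an ordinary annuity: 48 payments of €4,750.00 at the end of each quarter.
Periodic rate r = 0.11/4 per quarter; n is counted in quarters.
PV = PMT × [(1 − (1+r)^−n)/r] = 4,750 × [1 − (1+r)^−48] / r = €125,755.92

€125,755.92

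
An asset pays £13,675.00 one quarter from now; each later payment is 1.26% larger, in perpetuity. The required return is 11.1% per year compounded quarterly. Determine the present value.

Periodic rate r = 0.111/4 per quarter.
Growing perpetuity (Gordon): PV = PMT₁ / (r − g) = 13,675 / (r − 0.0126) = £902,640.26.

£902,640.26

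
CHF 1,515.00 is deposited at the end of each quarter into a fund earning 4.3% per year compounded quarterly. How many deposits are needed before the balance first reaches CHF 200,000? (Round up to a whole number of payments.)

83 payments

Periodic rate r = 0.043/4 per quarter; n is counted in quarters.
Ordinary annuity FV: 200,000 = 1,515 × [((1+r)^n − 1)/r].
(1+r)^n = 1 + 200,000 × r / 1,515, so n = ln(1 + 200,000·r/1,515) / ln(1+r) = 82.62.
Round up to a whole number of payments: n = 83.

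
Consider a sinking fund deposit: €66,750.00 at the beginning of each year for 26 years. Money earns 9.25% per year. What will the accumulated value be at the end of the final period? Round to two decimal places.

€7,076,444.43

This is an annuity due: 26 deposits of €66,750.00 at the beginning of each year.
Periodic rate r = 0.0925 per year.
FV = PMT × [((1+r)^n − 1)/r] × (1+r) = 66,750 × [(1+r)^26 − 1] / r × (1+r) = €7,076,444.43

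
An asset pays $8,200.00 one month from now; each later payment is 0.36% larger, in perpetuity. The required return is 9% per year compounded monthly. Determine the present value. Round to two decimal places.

$2,102,564.10

Periodic rate r = 0.09/12 per month.
Growing perpetuity (Gordon): PV = PMT₁ / (r − g) = 8,200 / (r − 0.0036) = $2,102,564.10.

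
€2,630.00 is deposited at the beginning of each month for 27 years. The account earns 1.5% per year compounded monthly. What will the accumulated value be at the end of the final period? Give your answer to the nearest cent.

€1,051,046.90

This is an annuity due: 324 deposits of €2,630.00 at the beginning of each month.
Periodic rate r = 0.015/12 per month; n is counted in months.
FV = PMT × [((1+r)^n − 1)/r] × (1+r) = 2,630 × [(1+r)^324 − 1] / r × (1+r) = €1,051,046.90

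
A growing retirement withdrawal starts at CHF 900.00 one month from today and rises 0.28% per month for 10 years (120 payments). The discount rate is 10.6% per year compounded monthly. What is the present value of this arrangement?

Periodic rate r = 0.106/12 per month; n is counted in months.
Growing ordinary annuity: PV = PMT₁ × [1 − ((1+g)/(1+r))^n] / (r − g) = 900 × [1 − ((1+0.0028)/(1+r))^120] / (r − 0.0028) = CHF 76,548.40.

CHF 76,548.40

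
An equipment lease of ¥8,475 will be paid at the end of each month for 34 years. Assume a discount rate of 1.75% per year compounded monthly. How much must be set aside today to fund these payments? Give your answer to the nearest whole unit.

¥2,604,673

This is an ordinary annuity: 408 payments of ¥8,475 at the end of each month.
Periodic rate r = 0.0175/12 per month; n is counted in months.
PV = PMT × [(1 − (1+r)^−n)/r] = 8,475 × [1 − (1+r)^−408] / r = ¥2,604,673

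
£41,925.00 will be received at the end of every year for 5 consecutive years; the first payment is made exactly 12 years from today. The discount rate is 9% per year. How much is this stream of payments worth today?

£63,196.39

Ordinary annuity of 5 payments, first payment at period 12.
Periodic rate r = 0.09 per year.
The ordinary-annuity PV formula values the stream one period before the first payment (period 11); discount that back 11 periods:
PV₀ = 41,925 × [1 − (1+r)^−5] / r × (1+r)^−11 = £63,196.39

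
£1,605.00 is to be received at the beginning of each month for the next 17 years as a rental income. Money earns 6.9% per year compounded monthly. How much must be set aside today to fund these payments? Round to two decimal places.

£193,573.11

This is an annuity due: 204 payments of £1,605.00 at the beginning of each month.
Periodic rate r = 0.069/12 per month; n is counted in months.
PV = PMT × [(1 − (1+r)^−n)/r] × (1+r) = 1,605 × [1 − (1+r)^−204] / r × (1+r) = £193,573.11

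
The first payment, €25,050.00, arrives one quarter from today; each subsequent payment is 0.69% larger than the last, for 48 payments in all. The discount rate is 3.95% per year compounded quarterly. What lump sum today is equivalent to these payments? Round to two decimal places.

Periodic rate r = 0.0395/4 per quarter; n is counted in quarters.
Growing ordinary annuity: PV = PMT₁ × [1 − ((1+g)/(1+r))^n] / (r − g) = 25,050 × [1 − ((1+0.0069)/(1+r))^48] / (r − 0.0069) = €1,111,818.59.

€1,111,818.59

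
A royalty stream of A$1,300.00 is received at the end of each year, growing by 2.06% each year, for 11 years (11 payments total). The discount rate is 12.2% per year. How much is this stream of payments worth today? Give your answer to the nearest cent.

Periodic rate r = 0.122 per year.
Growing ordinary annuity: PV = PMT₁ × [1 − ((1+g)/(1+r))^n] / (r − g) = 1,300 × [1 − ((1+0.0206)/(1+r))^11] / (r − 0.0206) = A$8,297.84.

A$8,297.84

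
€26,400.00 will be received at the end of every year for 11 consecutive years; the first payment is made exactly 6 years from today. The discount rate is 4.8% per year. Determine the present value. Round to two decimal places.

€175,301.22

Ordinary annuity of 11 payments, first payment at period 6.
Periodic rate r = 0.048 per year.
The ordinary-annuity PV formula values the stream one period before the first payment (period 5); discount that back 5 periods:
PV₀ = 26,400 × [1 − (1+r)^−11] / r × (1+r)^−5 = €175,301.22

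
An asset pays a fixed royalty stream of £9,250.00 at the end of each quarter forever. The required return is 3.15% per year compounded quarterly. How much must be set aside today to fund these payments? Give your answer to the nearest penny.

Periodic rate r = 0.0315/4 per quarter.
Level perpetuity: PV = PMT / r = 9,250 / (0.0315/4) = £1,174,603.17.

£1,174,603.17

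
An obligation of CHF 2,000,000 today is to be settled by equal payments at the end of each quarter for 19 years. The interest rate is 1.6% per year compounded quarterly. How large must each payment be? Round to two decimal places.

CHF 30,570.34

Level ordinary annuity; solve PV = PMT × [(1 − (1+r)^−n)/r] for PMT.
Periodic rate r = 0.016/4 per quarter; n is counted in quarters.
With n = 76: PMT = 2,000,000 / ([(1 − (1+r)^−n)/r]) = CHF 30,570.34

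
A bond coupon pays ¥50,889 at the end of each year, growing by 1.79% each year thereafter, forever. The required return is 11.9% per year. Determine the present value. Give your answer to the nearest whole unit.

¥503,353

Periodic rate r = 0.119 per year.
Growing perpetuity (Gordon): PV = PMT₁ / (r − g) = 50,889 / (r − 0.0179) = ¥503,353.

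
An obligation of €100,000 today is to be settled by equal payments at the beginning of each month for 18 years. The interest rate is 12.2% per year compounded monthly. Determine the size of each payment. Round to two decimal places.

€1,133.99

Level annuity due; solve PV = PMT × [(1 − (1+r)^−n)/r] × (1+r) for PMT.
Periodic rate r = 0.122/12 per month; n is counted in months.
With n = 216: PMT = 100,000 / ([(1 − (1+r)^−n)/r] × (1+r)) = €1,133.99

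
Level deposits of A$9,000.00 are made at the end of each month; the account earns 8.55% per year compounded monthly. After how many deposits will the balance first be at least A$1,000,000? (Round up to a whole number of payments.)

83 payments

Periodic rate r = 0.0855/12 per month; n is counted in months.
Ordinary annuity FV: 1,000,000 = 9,000 × [((1+r)^n − 1)/r].
(1+r)^n = 1 + 1,000,000 × r / 9,000, so n = ln(1 + 1,000,000·r/9,000) / ln(1+r) = 82.14.
Round up to a whole number of payments: n = 83.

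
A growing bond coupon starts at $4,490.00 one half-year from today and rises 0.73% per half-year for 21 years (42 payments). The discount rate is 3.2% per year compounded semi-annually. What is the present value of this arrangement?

$156,456.60

Periodic rate r = 0.032/2 per half-year; n is counted in half-years.
Growing ordinary annuity: PV = PMT₁ × [1 − ((1+g)/(1+r))^n] / (r − g) = 4,490 × [1 − ((1+0.0073)/(1+r))^42] / (r − 0.0073) = $156,456.60.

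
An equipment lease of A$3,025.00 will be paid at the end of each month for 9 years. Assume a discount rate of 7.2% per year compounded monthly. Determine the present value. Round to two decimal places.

A$239,930.53

This is an ordinary annuity: 108 payments of A$3,025.00 at the end of each month.
Periodic rate r = 0.072/12 per month; n is counted in months.
PV = PMT × [(1 − (1+r)^−n)/r] = 3,025 × [1 − (1+r)^−108] / r = A$239,930.53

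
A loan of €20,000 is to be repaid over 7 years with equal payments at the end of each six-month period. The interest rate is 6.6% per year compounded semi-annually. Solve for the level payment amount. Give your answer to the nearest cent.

€1,806.93

Level ordinary annuity; solve PV = PMT × [(1 − (1+r)^−n)/r] for PMT.
Periodic rate r = 0.066/2 per half-year; n is counted in half-years.
With n = 14: PMT = 20,000 / ([(1 − (1+r)^−n)/r]) = €1,806.93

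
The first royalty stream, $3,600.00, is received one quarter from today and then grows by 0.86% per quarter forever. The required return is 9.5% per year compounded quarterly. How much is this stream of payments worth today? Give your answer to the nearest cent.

$237,623.76

Periodic rate r = 0.095/4 per quarter.
Growing perpetuity (Gordon): PV = PMT₁ / (r − g) = 3,600 / (r − 0.0086) = $237,623.76.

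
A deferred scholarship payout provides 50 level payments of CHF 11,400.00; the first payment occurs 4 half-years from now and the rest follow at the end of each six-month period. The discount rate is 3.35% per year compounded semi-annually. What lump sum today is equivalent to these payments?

CHF 365,323.58

Ordinary annuity of 50 payments, first payment at period 4.
Periodic rate r = 0.0335/2 per half-year; n is counted in half-years.
The ordinary-annuity PV formula values the stream one period before the first payment (period 3); discount that back 3 periods:
PV₀ = 11,400 × [1 − (1+r)^−50] / r × (1+r)^−3 = CHF 365,323.58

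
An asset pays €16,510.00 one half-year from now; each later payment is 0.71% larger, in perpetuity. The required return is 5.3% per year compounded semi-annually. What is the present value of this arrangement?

Periodic rate r = 0.053/2 per half-year.
Growing perpetuity (Gordon): PV = PMT₁ / (r − g) = 16,510 / (r − 0.0071) = €851,030.93.

€851,030.93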